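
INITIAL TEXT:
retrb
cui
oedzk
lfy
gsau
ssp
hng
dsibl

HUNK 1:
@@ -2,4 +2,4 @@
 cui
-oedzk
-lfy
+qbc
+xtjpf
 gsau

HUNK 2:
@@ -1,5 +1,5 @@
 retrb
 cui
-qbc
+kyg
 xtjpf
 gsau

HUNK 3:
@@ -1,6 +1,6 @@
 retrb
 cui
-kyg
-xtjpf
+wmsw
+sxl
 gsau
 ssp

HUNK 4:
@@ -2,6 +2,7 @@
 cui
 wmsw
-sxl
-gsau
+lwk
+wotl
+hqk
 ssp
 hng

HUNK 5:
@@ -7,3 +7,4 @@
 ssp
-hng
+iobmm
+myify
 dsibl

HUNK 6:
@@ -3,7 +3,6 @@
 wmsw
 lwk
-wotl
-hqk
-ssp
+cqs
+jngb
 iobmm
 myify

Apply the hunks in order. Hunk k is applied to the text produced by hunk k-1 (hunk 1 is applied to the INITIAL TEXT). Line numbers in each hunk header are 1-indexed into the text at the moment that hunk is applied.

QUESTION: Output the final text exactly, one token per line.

Answer: retrb
cui
wmsw
lwk
cqs
jngb
iobmm
myify
dsibl

Derivation:
Hunk 1: at line 2 remove [oedzk,lfy] add [qbc,xtjpf] -> 8 lines: retrb cui qbc xtjpf gsau ssp hng dsibl
Hunk 2: at line 1 remove [qbc] add [kyg] -> 8 lines: retrb cui kyg xtjpf gsau ssp hng dsibl
Hunk 3: at line 1 remove [kyg,xtjpf] add [wmsw,sxl] -> 8 lines: retrb cui wmsw sxl gsau ssp hng dsibl
Hunk 4: at line 2 remove [sxl,gsau] add [lwk,wotl,hqk] -> 9 lines: retrb cui wmsw lwk wotl hqk ssp hng dsibl
Hunk 5: at line 7 remove [hng] add [iobmm,myify] -> 10 lines: retrb cui wmsw lwk wotl hqk ssp iobmm myify dsibl
Hunk 6: at line 3 remove [wotl,hqk,ssp] add [cqs,jngb] -> 9 lines: retrb cui wmsw lwk cqs jngb iobmm myify dsibl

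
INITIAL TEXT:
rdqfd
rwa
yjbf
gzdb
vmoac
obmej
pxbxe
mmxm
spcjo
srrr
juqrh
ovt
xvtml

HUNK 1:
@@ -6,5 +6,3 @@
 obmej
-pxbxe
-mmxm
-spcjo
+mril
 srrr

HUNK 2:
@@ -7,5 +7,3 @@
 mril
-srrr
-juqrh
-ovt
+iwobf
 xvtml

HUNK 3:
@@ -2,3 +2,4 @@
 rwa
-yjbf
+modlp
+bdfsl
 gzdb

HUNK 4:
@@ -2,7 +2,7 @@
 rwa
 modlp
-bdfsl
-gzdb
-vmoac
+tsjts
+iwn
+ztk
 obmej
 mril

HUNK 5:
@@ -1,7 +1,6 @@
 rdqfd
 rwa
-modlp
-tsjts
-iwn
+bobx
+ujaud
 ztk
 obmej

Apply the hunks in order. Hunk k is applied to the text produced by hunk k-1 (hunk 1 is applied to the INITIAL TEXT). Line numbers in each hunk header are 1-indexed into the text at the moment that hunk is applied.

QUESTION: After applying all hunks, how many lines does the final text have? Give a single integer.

Hunk 1: at line 6 remove [pxbxe,mmxm,spcjo] add [mril] -> 11 lines: rdqfd rwa yjbf gzdb vmoac obmej mril srrr juqrh ovt xvtml
Hunk 2: at line 7 remove [srrr,juqrh,ovt] add [iwobf] -> 9 lines: rdqfd rwa yjbf gzdb vmoac obmej mril iwobf xvtml
Hunk 3: at line 2 remove [yjbf] add [modlp,bdfsl] -> 10 lines: rdqfd rwa modlp bdfsl gzdb vmoac obmej mril iwobf xvtml
Hunk 4: at line 2 remove [bdfsl,gzdb,vmoac] add [tsjts,iwn,ztk] -> 10 lines: rdqfd rwa modlp tsjts iwn ztk obmej mril iwobf xvtml
Hunk 5: at line 1 remove [modlp,tsjts,iwn] add [bobx,ujaud] -> 9 lines: rdqfd rwa bobx ujaud ztk obmej mril iwobf xvtml
Final line count: 9

Answer: 9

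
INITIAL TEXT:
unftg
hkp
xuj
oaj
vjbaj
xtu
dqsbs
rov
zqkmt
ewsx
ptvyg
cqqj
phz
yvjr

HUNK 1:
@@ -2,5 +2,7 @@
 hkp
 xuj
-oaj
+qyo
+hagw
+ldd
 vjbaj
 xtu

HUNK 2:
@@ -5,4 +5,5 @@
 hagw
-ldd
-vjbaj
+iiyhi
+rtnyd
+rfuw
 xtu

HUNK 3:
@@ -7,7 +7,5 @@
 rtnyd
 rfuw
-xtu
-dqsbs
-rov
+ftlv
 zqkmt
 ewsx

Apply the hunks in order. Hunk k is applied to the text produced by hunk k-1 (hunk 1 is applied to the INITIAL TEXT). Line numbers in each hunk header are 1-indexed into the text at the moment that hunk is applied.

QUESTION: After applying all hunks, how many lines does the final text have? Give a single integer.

Hunk 1: at line 2 remove [oaj] add [qyo,hagw,ldd] -> 16 lines: unftg hkp xuj qyo hagw ldd vjbaj xtu dqsbs rov zqkmt ewsx ptvyg cqqj phz yvjr
Hunk 2: at line 5 remove [ldd,vjbaj] add [iiyhi,rtnyd,rfuw] -> 17 lines: unftg hkp xuj qyo hagw iiyhi rtnyd rfuw xtu dqsbs rov zqkmt ewsx ptvyg cqqj phz yvjr
Hunk 3: at line 7 remove [xtu,dqsbs,rov] add [ftlv] -> 15 lines: unftg hkp xuj qyo hagw iiyhi rtnyd rfuw ftlv zqkmt ewsx ptvyg cqqj phz yvjr
Final line count: 15

Answer: 15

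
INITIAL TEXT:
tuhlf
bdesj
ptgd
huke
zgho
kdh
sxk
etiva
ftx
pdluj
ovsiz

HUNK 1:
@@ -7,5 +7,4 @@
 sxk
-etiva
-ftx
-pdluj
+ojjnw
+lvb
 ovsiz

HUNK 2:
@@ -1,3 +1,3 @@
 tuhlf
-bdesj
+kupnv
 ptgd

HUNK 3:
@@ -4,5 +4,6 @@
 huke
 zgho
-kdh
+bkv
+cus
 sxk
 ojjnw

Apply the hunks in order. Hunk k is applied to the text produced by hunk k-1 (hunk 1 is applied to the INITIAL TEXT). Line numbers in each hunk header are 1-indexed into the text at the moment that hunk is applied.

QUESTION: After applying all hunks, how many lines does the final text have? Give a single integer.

Hunk 1: at line 7 remove [etiva,ftx,pdluj] add [ojjnw,lvb] -> 10 lines: tuhlf bdesj ptgd huke zgho kdh sxk ojjnw lvb ovsiz
Hunk 2: at line 1 remove [bdesj] add [kupnv] -> 10 lines: tuhlf kupnv ptgd huke zgho kdh sxk ojjnw lvb ovsiz
Hunk 3: at line 4 remove [kdh] add [bkv,cus] -> 11 lines: tuhlf kupnv ptgd huke zgho bkv cus sxk ojjnw lvb ovsiz
Final line count: 11

Answer: 11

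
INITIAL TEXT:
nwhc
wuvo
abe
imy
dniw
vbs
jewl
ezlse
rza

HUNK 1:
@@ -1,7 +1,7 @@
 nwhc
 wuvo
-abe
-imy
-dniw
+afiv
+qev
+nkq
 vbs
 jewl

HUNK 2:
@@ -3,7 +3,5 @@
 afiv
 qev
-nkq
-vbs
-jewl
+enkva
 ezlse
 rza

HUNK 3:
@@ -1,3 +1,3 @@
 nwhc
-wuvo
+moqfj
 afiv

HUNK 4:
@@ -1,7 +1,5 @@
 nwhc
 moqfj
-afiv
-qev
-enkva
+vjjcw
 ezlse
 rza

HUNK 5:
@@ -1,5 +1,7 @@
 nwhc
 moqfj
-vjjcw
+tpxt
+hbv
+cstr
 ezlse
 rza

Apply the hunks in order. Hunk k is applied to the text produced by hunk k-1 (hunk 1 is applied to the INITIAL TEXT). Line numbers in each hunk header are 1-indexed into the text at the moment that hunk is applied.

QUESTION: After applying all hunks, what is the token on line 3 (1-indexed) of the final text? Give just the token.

Answer: tpxt

Derivation:
Hunk 1: at line 1 remove [abe,imy,dniw] add [afiv,qev,nkq] -> 9 lines: nwhc wuvo afiv qev nkq vbs jewl ezlse rza
Hunk 2: at line 3 remove [nkq,vbs,jewl] add [enkva] -> 7 lines: nwhc wuvo afiv qev enkva ezlse rza
Hunk 3: at line 1 remove [wuvo] add [moqfj] -> 7 lines: nwhc moqfj afiv qev enkva ezlse rza
Hunk 4: at line 1 remove [afiv,qev,enkva] add [vjjcw] -> 5 lines: nwhc moqfj vjjcw ezlse rza
Hunk 5: at line 1 remove [vjjcw] add [tpxt,hbv,cstr] -> 7 lines: nwhc moqfj tpxt hbv cstr ezlse rza
Final line 3: tpxt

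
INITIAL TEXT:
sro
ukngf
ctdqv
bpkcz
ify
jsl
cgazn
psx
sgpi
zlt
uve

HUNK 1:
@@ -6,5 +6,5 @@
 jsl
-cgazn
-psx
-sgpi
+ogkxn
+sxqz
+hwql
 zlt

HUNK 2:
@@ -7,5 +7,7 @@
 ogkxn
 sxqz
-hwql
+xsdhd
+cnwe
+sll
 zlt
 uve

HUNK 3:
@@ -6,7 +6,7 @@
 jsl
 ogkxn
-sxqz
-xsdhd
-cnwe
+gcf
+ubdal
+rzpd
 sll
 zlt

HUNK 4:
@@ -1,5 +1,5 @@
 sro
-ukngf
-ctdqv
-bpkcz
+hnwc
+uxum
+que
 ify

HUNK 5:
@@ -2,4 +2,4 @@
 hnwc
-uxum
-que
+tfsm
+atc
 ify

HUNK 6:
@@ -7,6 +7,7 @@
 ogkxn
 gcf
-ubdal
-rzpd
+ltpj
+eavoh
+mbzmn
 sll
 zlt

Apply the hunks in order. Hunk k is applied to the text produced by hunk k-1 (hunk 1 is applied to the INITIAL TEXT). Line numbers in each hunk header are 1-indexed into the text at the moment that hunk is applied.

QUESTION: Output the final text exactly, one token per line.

Answer: sro
hnwc
tfsm
atc
ify
jsl
ogkxn
gcf
ltpj
eavoh
mbzmn
sll
zlt
uve

Derivation:
Hunk 1: at line 6 remove [cgazn,psx,sgpi] add [ogkxn,sxqz,hwql] -> 11 lines: sro ukngf ctdqv bpkcz ify jsl ogkxn sxqz hwql zlt uve
Hunk 2: at line 7 remove [hwql] add [xsdhd,cnwe,sll] -> 13 lines: sro ukngf ctdqv bpkcz ify jsl ogkxn sxqz xsdhd cnwe sll zlt uve
Hunk 3: at line 6 remove [sxqz,xsdhd,cnwe] add [gcf,ubdal,rzpd] -> 13 lines: sro ukngf ctdqv bpkcz ify jsl ogkxn gcf ubdal rzpd sll zlt uve
Hunk 4: at line 1 remove [ukngf,ctdqv,bpkcz] add [hnwc,uxum,que] -> 13 lines: sro hnwc uxum que ify jsl ogkxn gcf ubdal rzpd sll zlt uve
Hunk 5: at line 2 remove [uxum,que] add [tfsm,atc] -> 13 lines: sro hnwc tfsm atc ify jsl ogkxn gcf ubdal rzpd sll zlt uve
Hunk 6: at line 7 remove [ubdal,rzpd] add [ltpj,eavoh,mbzmn] -> 14 lines: sro hnwc tfsm atc ify jsl ogkxn gcf ltpj eavoh mbzmn sll zlt uve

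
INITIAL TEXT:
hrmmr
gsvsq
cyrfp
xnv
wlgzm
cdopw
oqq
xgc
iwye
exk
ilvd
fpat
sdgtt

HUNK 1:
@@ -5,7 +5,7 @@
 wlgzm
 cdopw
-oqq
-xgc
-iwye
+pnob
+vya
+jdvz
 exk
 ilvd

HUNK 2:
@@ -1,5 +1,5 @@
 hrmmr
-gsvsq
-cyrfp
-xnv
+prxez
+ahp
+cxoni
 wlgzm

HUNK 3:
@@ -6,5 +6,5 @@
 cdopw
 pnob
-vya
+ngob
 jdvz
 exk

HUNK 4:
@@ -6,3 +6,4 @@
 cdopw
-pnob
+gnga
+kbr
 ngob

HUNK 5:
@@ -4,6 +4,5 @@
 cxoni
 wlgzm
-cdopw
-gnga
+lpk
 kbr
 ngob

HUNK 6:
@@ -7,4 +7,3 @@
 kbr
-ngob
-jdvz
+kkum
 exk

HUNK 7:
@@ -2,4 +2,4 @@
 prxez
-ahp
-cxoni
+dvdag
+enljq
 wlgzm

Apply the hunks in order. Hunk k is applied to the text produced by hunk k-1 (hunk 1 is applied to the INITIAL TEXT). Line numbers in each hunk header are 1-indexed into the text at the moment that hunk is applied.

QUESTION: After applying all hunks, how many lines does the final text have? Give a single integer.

Hunk 1: at line 5 remove [oqq,xgc,iwye] add [pnob,vya,jdvz] -> 13 lines: hrmmr gsvsq cyrfp xnv wlgzm cdopw pnob vya jdvz exk ilvd fpat sdgtt
Hunk 2: at line 1 remove [gsvsq,cyrfp,xnv] add [prxez,ahp,cxoni] -> 13 lines: hrmmr prxez ahp cxoni wlgzm cdopw pnob vya jdvz exk ilvd fpat sdgtt
Hunk 3: at line 6 remove [vya] add [ngob] -> 13 lines: hrmmr prxez ahp cxoni wlgzm cdopw pnob ngob jdvz exk ilvd fpat sdgtt
Hunk 4: at line 6 remove [pnob] add [gnga,kbr] -> 14 lines: hrmmr prxez ahp cxoni wlgzm cdopw gnga kbr ngob jdvz exk ilvd fpat sdgtt
Hunk 5: at line 4 remove [cdopw,gnga] add [lpk] -> 13 lines: hrmmr prxez ahp cxoni wlgzm lpk kbr ngob jdvz exk ilvd fpat sdgtt
Hunk 6: at line 7 remove [ngob,jdvz] add [kkum] -> 12 lines: hrmmr prxez ahp cxoni wlgzm lpk kbr kkum exk ilvd fpat sdgtt
Hunk 7: at line 2 remove [ahp,cxoni] add [dvdag,enljq] -> 12 lines: hrmmr prxez dvdag enljq wlgzm lpk kbr kkum exk ilvd fpat sdgtt
Final line count: 12

Answer: 12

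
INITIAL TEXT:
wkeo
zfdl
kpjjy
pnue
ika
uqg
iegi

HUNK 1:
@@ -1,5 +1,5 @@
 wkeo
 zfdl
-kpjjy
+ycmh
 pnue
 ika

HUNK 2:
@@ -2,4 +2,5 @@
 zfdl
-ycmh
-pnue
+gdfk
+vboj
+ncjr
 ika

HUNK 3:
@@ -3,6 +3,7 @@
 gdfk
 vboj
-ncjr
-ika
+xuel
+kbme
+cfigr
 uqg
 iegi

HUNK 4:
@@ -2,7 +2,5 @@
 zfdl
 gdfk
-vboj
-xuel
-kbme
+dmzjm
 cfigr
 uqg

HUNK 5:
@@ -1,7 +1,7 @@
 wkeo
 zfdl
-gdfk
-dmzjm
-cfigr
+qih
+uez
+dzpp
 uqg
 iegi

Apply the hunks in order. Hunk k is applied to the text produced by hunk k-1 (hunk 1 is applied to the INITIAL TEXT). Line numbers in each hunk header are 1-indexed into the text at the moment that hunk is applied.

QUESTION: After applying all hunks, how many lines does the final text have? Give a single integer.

Answer: 7

Derivation:
Hunk 1: at line 1 remove [kpjjy] add [ycmh] -> 7 lines: wkeo zfdl ycmh pnue ika uqg iegi
Hunk 2: at line 2 remove [ycmh,pnue] add [gdfk,vboj,ncjr] -> 8 lines: wkeo zfdl gdfk vboj ncjr ika uqg iegi
Hunk 3: at line 3 remove [ncjr,ika] add [xuel,kbme,cfigr] -> 9 lines: wkeo zfdl gdfk vboj xuel kbme cfigr uqg iegi
Hunk 4: at line 2 remove [vboj,xuel,kbme] add [dmzjm] -> 7 lines: wkeo zfdl gdfk dmzjm cfigr uqg iegi
Hunk 5: at line 1 remove [gdfk,dmzjm,cfigr] add [qih,uez,dzpp] -> 7 lines: wkeo zfdl qih uez dzpp uqg iegi
Final line count: 7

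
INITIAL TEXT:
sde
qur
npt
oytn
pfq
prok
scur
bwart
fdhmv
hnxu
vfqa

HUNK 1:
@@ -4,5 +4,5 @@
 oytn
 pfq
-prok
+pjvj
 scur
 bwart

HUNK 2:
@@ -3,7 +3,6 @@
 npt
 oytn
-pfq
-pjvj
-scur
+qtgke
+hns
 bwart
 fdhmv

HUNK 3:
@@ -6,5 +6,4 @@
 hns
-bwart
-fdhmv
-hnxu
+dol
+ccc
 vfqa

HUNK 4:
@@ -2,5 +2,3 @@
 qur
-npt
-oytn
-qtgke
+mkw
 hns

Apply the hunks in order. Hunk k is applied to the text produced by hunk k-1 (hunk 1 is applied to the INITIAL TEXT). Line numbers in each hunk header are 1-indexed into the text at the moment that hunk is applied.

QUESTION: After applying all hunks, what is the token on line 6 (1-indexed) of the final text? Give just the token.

Hunk 1: at line 4 remove [prok] add [pjvj] -> 11 lines: sde qur npt oytn pfq pjvj scur bwart fdhmv hnxu vfqa
Hunk 2: at line 3 remove [pfq,pjvj,scur] add [qtgke,hns] -> 10 lines: sde qur npt oytn qtgke hns bwart fdhmv hnxu vfqa
Hunk 3: at line 6 remove [bwart,fdhmv,hnxu] add [dol,ccc] -> 9 lines: sde qur npt oytn qtgke hns dol ccc vfqa
Hunk 4: at line 2 remove [npt,oytn,qtgke] add [mkw] -> 7 lines: sde qur mkw hns dol ccc vfqa
Final line 6: ccc

Answer: ccc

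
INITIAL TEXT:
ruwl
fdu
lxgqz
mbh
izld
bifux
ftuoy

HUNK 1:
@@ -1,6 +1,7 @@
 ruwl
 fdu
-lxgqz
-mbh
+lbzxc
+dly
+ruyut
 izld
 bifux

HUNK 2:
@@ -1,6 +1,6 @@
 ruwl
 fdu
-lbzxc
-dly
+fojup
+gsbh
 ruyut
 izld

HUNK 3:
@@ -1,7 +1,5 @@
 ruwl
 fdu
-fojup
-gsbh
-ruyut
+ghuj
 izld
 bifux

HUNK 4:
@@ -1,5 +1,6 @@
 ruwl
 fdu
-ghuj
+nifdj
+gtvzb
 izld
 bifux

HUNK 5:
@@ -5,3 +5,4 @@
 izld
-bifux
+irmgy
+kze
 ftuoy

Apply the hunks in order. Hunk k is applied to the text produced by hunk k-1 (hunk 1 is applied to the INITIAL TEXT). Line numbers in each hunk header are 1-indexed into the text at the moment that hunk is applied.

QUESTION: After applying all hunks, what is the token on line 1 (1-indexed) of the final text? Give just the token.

Answer: ruwl

Derivation:
Hunk 1: at line 1 remove [lxgqz,mbh] add [lbzxc,dly,ruyut] -> 8 lines: ruwl fdu lbzxc dly ruyut izld bifux ftuoy
Hunk 2: at line 1 remove [lbzxc,dly] add [fojup,gsbh] -> 8 lines: ruwl fdu fojup gsbh ruyut izld bifux ftuoy
Hunk 3: at line 1 remove [fojup,gsbh,ruyut] add [ghuj] -> 6 lines: ruwl fdu ghuj izld bifux ftuoy
Hunk 4: at line 1 remove [ghuj] add [nifdj,gtvzb] -> 7 lines: ruwl fdu nifdj gtvzb izld bifux ftuoy
Hunk 5: at line 5 remove [bifux] add [irmgy,kze] -> 8 lines: ruwl fdu nifdj gtvzb izld irmgy kze ftuoy
Final line 1: ruwl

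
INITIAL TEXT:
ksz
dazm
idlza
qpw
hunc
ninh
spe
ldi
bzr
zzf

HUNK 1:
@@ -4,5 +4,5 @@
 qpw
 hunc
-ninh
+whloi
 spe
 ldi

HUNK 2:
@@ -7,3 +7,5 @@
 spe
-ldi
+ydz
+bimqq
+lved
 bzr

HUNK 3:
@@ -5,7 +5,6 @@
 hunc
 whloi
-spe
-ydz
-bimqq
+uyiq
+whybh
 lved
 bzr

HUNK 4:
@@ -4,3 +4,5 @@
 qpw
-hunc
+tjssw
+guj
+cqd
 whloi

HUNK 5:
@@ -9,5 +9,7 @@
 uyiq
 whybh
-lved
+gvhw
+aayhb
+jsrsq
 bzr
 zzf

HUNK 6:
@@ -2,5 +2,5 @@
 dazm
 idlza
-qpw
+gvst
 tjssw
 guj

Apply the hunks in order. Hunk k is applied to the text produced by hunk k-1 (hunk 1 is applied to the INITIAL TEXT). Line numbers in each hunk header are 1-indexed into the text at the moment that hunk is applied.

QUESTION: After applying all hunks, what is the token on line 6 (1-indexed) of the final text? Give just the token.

Answer: guj

Derivation:
Hunk 1: at line 4 remove [ninh] add [whloi] -> 10 lines: ksz dazm idlza qpw hunc whloi spe ldi bzr zzf
Hunk 2: at line 7 remove [ldi] add [ydz,bimqq,lved] -> 12 lines: ksz dazm idlza qpw hunc whloi spe ydz bimqq lved bzr zzf
Hunk 3: at line 5 remove [spe,ydz,bimqq] add [uyiq,whybh] -> 11 lines: ksz dazm idlza qpw hunc whloi uyiq whybh lved bzr zzf
Hunk 4: at line 4 remove [hunc] add [tjssw,guj,cqd] -> 13 lines: ksz dazm idlza qpw tjssw guj cqd whloi uyiq whybh lved bzr zzf
Hunk 5: at line 9 remove [lved] add [gvhw,aayhb,jsrsq] -> 15 lines: ksz dazm idlza qpw tjssw guj cqd whloi uyiq whybh gvhw aayhb jsrsq bzr zzf
Hunk 6: at line 2 remove [qpw] add [gvst] -> 15 lines: ksz dazm idlza gvst tjssw guj cqd whloi uyiq whybh gvhw aayhb jsrsq bzr zzf
Final line 6: guj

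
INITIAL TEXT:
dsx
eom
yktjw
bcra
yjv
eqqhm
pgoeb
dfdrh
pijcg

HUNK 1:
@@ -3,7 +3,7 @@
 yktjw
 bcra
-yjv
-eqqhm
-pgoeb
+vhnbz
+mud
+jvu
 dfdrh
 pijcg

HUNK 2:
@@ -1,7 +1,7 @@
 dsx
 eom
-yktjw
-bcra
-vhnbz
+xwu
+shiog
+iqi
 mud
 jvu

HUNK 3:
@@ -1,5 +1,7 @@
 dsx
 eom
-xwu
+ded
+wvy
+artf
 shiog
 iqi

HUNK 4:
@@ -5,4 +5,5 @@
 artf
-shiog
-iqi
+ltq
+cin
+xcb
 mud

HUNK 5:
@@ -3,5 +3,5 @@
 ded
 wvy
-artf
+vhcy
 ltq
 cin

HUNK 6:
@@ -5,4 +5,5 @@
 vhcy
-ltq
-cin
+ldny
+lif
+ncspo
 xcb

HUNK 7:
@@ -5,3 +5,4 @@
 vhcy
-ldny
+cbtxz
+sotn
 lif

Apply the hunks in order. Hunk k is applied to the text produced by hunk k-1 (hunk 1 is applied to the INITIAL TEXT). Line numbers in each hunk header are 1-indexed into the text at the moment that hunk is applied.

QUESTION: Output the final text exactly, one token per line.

Hunk 1: at line 3 remove [yjv,eqqhm,pgoeb] add [vhnbz,mud,jvu] -> 9 lines: dsx eom yktjw bcra vhnbz mud jvu dfdrh pijcg
Hunk 2: at line 1 remove [yktjw,bcra,vhnbz] add [xwu,shiog,iqi] -> 9 lines: dsx eom xwu shiog iqi mud jvu dfdrh pijcg
Hunk 3: at line 1 remove [xwu] add [ded,wvy,artf] -> 11 lines: dsx eom ded wvy artf shiog iqi mud jvu dfdrh pijcg
Hunk 4: at line 5 remove [shiog,iqi] add [ltq,cin,xcb] -> 12 lines: dsx eom ded wvy artf ltq cin xcb mud jvu dfdrh pijcg
Hunk 5: at line 3 remove [artf] add [vhcy] -> 12 lines: dsx eom ded wvy vhcy ltq cin xcb mud jvu dfdrh pijcg
Hunk 6: at line 5 remove [ltq,cin] add [ldny,lif,ncspo] -> 13 lines: dsx eom ded wvy vhcy ldny lif ncspo xcb mud jvu dfdrh pijcg
Hunk 7: at line 5 remove [ldny] add [cbtxz,sotn] -> 14 lines: dsx eom ded wvy vhcy cbtxz sotn lif ncspo xcb mud jvu dfdrh pijcg

Answer: dsx
eom
ded
wvy
vhcy
cbtxz
sotn
lif
ncspo
xcb
mud
jvu
dfdrh
pijcg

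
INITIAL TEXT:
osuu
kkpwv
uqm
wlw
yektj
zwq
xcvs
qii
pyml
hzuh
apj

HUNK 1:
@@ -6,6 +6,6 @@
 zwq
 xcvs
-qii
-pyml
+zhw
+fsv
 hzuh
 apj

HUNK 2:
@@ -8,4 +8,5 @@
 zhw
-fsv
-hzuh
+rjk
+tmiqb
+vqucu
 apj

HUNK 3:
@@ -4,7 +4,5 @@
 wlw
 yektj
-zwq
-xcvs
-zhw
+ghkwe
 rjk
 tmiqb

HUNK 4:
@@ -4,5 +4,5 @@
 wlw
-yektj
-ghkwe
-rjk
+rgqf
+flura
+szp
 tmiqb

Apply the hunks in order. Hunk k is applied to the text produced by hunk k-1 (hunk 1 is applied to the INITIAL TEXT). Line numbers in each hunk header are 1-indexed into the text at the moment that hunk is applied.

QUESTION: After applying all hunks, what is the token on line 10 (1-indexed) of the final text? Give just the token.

Hunk 1: at line 6 remove [qii,pyml] add [zhw,fsv] -> 11 lines: osuu kkpwv uqm wlw yektj zwq xcvs zhw fsv hzuh apj
Hunk 2: at line 8 remove [fsv,hzuh] add [rjk,tmiqb,vqucu] -> 12 lines: osuu kkpwv uqm wlw yektj zwq xcvs zhw rjk tmiqb vqucu apj
Hunk 3: at line 4 remove [zwq,xcvs,zhw] add [ghkwe] -> 10 lines: osuu kkpwv uqm wlw yektj ghkwe rjk tmiqb vqucu apj
Hunk 4: at line 4 remove [yektj,ghkwe,rjk] add [rgqf,flura,szp] -> 10 lines: osuu kkpwv uqm wlw rgqf flura szp tmiqb vqucu apj
Final line 10: apj

Answer: apj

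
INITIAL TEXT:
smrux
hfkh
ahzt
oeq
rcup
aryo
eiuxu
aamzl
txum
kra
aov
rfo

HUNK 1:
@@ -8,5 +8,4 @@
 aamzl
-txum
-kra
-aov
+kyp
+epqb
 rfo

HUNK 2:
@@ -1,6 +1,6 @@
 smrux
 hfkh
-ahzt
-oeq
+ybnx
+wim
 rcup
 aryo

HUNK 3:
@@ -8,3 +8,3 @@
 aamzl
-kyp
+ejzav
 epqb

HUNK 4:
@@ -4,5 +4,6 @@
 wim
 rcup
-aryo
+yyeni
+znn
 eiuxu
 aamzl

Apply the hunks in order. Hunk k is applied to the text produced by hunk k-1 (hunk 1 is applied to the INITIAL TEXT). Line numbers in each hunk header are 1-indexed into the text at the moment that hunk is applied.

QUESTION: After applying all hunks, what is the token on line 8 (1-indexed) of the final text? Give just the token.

Hunk 1: at line 8 remove [txum,kra,aov] add [kyp,epqb] -> 11 lines: smrux hfkh ahzt oeq rcup aryo eiuxu aamzl kyp epqb rfo
Hunk 2: at line 1 remove [ahzt,oeq] add [ybnx,wim] -> 11 lines: smrux hfkh ybnx wim rcup aryo eiuxu aamzl kyp epqb rfo
Hunk 3: at line 8 remove [kyp] add [ejzav] -> 11 lines: smrux hfkh ybnx wim rcup aryo eiuxu aamzl ejzav epqb rfo
Hunk 4: at line 4 remove [aryo] add [yyeni,znn] -> 12 lines: smrux hfkh ybnx wim rcup yyeni znn eiuxu aamzl ejzav epqb rfo
Final line 8: eiuxu

Answer: eiuxu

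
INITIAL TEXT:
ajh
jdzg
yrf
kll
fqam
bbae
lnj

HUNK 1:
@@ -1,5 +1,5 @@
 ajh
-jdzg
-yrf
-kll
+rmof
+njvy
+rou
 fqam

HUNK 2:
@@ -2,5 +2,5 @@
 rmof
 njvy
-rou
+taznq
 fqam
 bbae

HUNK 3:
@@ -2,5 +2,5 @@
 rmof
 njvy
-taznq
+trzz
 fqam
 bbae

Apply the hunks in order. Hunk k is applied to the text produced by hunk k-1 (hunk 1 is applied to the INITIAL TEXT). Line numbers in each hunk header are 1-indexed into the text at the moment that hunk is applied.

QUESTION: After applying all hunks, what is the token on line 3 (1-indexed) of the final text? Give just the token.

Hunk 1: at line 1 remove [jdzg,yrf,kll] add [rmof,njvy,rou] -> 7 lines: ajh rmof njvy rou fqam bbae lnj
Hunk 2: at line 2 remove [rou] add [taznq] -> 7 lines: ajh rmof njvy taznq fqam bbae lnj
Hunk 3: at line 2 remove [taznq] add [trzz] -> 7 lines: ajh rmof njvy trzz fqam bbae lnj
Final line 3: njvy

Answer: njvy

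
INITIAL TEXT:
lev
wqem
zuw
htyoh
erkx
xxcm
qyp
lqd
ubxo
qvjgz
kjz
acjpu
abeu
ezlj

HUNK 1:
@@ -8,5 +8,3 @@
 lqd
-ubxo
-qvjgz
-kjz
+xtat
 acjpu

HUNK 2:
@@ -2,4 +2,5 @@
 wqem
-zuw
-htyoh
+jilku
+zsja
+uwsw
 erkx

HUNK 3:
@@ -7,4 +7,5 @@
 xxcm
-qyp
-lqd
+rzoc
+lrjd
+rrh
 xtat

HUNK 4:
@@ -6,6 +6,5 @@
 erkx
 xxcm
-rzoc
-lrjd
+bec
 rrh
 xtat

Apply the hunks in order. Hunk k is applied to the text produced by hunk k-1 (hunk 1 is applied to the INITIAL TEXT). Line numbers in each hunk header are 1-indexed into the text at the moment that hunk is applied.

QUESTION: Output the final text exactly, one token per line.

Answer: lev
wqem
jilku
zsja
uwsw
erkx
xxcm
bec
rrh
xtat
acjpu
abeu
ezlj

Derivation:
Hunk 1: at line 8 remove [ubxo,qvjgz,kjz] add [xtat] -> 12 lines: lev wqem zuw htyoh erkx xxcm qyp lqd xtat acjpu abeu ezlj
Hunk 2: at line 2 remove [zuw,htyoh] add [jilku,zsja,uwsw] -> 13 lines: lev wqem jilku zsja uwsw erkx xxcm qyp lqd xtat acjpu abeu ezlj
Hunk 3: at line 7 remove [qyp,lqd] add [rzoc,lrjd,rrh] -> 14 lines: lev wqem jilku zsja uwsw erkx xxcm rzoc lrjd rrh xtat acjpu abeu ezlj
Hunk 4: at line 6 remove [rzoc,lrjd] add [bec] -> 13 lines: lev wqem jilku zsja uwsw erkx xxcm bec rrh xtat acjpu abeu ezlj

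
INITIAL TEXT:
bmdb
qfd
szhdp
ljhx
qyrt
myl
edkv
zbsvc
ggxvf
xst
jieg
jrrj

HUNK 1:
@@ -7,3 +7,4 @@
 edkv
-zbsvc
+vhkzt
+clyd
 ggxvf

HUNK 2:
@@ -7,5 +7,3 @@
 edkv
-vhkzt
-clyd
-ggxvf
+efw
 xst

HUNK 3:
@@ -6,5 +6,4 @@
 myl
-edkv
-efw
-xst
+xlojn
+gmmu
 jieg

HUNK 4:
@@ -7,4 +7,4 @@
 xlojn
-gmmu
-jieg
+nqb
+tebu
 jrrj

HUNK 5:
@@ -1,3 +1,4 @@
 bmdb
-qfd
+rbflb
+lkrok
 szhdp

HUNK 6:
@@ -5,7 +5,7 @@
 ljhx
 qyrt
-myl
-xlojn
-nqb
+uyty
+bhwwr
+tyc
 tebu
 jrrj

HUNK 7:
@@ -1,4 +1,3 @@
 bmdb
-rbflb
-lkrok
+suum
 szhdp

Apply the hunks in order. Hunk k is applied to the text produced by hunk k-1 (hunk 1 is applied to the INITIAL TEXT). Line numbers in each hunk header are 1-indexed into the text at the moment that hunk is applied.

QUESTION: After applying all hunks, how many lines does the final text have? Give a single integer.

Answer: 10

Derivation:
Hunk 1: at line 7 remove [zbsvc] add [vhkzt,clyd] -> 13 lines: bmdb qfd szhdp ljhx qyrt myl edkv vhkzt clyd ggxvf xst jieg jrrj
Hunk 2: at line 7 remove [vhkzt,clyd,ggxvf] add [efw] -> 11 lines: bmdb qfd szhdp ljhx qyrt myl edkv efw xst jieg jrrj
Hunk 3: at line 6 remove [edkv,efw,xst] add [xlojn,gmmu] -> 10 lines: bmdb qfd szhdp ljhx qyrt myl xlojn gmmu jieg jrrj
Hunk 4: at line 7 remove [gmmu,jieg] add [nqb,tebu] -> 10 lines: bmdb qfd szhdp ljhx qyrt myl xlojn nqb tebu jrrj
Hunk 5: at line 1 remove [qfd] add [rbflb,lkrok] -> 11 lines: bmdb rbflb lkrok szhdp ljhx qyrt myl xlojn nqb tebu jrrj
Hunk 6: at line 5 remove [myl,xlojn,nqb] add [uyty,bhwwr,tyc] -> 11 lines: bmdb rbflb lkrok szhdp ljhx qyrt uyty bhwwr tyc tebu jrrj
Hunk 7: at line 1 remove [rbflb,lkrok] add [suum] -> 10 lines: bmdb suum szhdp ljhx qyrt uyty bhwwr tyc tebu jrrj
Final line count: 10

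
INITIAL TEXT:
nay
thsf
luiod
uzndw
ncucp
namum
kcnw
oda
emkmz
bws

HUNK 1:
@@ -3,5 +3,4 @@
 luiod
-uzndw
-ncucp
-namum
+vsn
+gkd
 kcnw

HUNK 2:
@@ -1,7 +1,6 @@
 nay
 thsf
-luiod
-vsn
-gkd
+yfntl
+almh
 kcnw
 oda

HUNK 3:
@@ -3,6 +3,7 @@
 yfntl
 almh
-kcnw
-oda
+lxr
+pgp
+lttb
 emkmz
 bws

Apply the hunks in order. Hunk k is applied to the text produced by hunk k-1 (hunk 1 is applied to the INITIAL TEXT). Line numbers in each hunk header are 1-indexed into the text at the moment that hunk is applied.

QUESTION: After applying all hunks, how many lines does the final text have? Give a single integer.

Answer: 9

Derivation:
Hunk 1: at line 3 remove [uzndw,ncucp,namum] add [vsn,gkd] -> 9 lines: nay thsf luiod vsn gkd kcnw oda emkmz bws
Hunk 2: at line 1 remove [luiod,vsn,gkd] add [yfntl,almh] -> 8 lines: nay thsf yfntl almh kcnw oda emkmz bws
Hunk 3: at line 3 remove [kcnw,oda] add [lxr,pgp,lttb] -> 9 lines: nay thsf yfntl almh lxr pgp lttb emkmz bws
Final line count: 9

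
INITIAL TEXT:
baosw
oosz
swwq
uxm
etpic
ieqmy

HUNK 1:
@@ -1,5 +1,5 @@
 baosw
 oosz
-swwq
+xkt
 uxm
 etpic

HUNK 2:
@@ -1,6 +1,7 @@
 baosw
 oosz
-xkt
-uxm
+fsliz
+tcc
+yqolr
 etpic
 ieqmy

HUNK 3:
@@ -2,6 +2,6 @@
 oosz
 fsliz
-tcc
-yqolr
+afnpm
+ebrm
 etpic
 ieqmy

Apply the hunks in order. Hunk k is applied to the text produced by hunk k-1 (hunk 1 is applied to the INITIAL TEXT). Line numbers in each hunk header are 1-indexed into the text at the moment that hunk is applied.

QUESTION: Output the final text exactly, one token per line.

Answer: baosw
oosz
fsliz
afnpm
ebrm
etpic
ieqmy

Derivation:
Hunk 1: at line 1 remove [swwq] add [xkt] -> 6 lines: baosw oosz xkt uxm etpic ieqmy
Hunk 2: at line 1 remove [xkt,uxm] add [fsliz,tcc,yqolr] -> 7 lines: baosw oosz fsliz tcc yqolr etpic ieqmy
Hunk 3: at line 2 remove [tcc,yqolr] add [afnpm,ebrm] -> 7 lines: baosw oosz fsliz afnpm ebrm etpic ieqmy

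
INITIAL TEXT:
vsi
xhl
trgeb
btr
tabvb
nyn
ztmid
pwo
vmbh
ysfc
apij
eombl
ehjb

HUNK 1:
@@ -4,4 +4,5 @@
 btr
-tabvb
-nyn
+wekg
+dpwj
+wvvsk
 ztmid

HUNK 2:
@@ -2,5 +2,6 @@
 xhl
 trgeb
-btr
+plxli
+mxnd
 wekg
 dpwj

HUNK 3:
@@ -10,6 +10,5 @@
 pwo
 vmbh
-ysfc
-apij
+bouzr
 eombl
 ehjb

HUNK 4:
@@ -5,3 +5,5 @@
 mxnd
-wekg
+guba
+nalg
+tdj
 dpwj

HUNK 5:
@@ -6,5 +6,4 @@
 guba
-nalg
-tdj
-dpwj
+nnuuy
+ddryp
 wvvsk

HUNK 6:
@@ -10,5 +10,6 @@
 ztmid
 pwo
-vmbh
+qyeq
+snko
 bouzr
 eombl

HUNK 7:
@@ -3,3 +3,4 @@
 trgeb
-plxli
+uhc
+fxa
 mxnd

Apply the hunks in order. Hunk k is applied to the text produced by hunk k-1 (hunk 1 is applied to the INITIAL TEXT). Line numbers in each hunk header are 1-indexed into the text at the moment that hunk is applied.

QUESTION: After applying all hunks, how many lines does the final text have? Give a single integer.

Answer: 17

Derivation:
Hunk 1: at line 4 remove [tabvb,nyn] add [wekg,dpwj,wvvsk] -> 14 lines: vsi xhl trgeb btr wekg dpwj wvvsk ztmid pwo vmbh ysfc apij eombl ehjb
Hunk 2: at line 2 remove [btr] add [plxli,mxnd] -> 15 lines: vsi xhl trgeb plxli mxnd wekg dpwj wvvsk ztmid pwo vmbh ysfc apij eombl ehjb
Hunk 3: at line 10 remove [ysfc,apij] add [bouzr] -> 14 lines: vsi xhl trgeb plxli mxnd wekg dpwj wvvsk ztmid pwo vmbh bouzr eombl ehjb
Hunk 4: at line 5 remove [wekg] add [guba,nalg,tdj] -> 16 lines: vsi xhl trgeb plxli mxnd guba nalg tdj dpwj wvvsk ztmid pwo vmbh bouzr eombl ehjb
Hunk 5: at line 6 remove [nalg,tdj,dpwj] add [nnuuy,ddryp] -> 15 lines: vsi xhl trgeb plxli mxnd guba nnuuy ddryp wvvsk ztmid pwo vmbh bouzr eombl ehjb
Hunk 6: at line 10 remove [vmbh] add [qyeq,snko] -> 16 lines: vsi xhl trgeb plxli mxnd guba nnuuy ddryp wvvsk ztmid pwo qyeq snko bouzr eombl ehjb
Hunk 7: at line 3 remove [plxli] add [uhc,fxa] -> 17 lines: vsi xhl trgeb uhc fxa mxnd guba nnuuy ddryp wvvsk ztmid pwo qyeq snko bouzr eombl ehjb
Final line count: 17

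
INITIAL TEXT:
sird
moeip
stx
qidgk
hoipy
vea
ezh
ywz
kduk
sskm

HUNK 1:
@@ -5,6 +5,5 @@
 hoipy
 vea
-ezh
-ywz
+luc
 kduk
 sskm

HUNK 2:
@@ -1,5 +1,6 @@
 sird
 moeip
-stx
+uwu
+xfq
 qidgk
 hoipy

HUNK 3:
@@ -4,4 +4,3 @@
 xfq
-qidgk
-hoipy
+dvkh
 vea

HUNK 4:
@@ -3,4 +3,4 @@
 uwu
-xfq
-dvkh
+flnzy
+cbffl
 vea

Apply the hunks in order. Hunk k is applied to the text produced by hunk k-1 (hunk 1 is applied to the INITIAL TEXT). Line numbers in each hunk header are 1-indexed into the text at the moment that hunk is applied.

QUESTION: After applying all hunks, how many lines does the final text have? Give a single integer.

Answer: 9

Derivation:
Hunk 1: at line 5 remove [ezh,ywz] add [luc] -> 9 lines: sird moeip stx qidgk hoipy vea luc kduk sskm
Hunk 2: at line 1 remove [stx] add [uwu,xfq] -> 10 lines: sird moeip uwu xfq qidgk hoipy vea luc kduk sskm
Hunk 3: at line 4 remove [qidgk,hoipy] add [dvkh] -> 9 lines: sird moeip uwu xfq dvkh vea luc kduk sskm
Hunk 4: at line 3 remove [xfq,dvkh] add [flnzy,cbffl] -> 9 lines: sird moeip uwu flnzy cbffl vea luc kduk sskm
Final line count: 9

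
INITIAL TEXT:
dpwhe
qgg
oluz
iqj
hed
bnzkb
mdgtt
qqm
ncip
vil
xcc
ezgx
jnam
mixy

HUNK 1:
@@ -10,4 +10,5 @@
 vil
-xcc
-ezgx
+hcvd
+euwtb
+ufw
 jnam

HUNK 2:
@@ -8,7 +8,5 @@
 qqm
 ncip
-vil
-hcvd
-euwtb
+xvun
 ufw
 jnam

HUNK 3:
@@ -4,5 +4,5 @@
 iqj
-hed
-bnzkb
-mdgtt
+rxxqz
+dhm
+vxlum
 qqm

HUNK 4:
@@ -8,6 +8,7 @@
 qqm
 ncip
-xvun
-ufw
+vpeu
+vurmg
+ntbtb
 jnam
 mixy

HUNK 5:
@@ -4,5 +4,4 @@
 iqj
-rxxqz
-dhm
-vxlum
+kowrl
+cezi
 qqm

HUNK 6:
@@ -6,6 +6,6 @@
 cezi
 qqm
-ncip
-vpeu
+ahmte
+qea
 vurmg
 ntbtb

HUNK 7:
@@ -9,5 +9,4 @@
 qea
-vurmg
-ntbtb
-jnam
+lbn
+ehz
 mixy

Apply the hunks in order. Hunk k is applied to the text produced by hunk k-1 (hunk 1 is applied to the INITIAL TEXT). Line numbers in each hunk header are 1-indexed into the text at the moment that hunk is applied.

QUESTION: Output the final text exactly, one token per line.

Hunk 1: at line 10 remove [xcc,ezgx] add [hcvd,euwtb,ufw] -> 15 lines: dpwhe qgg oluz iqj hed bnzkb mdgtt qqm ncip vil hcvd euwtb ufw jnam mixy
Hunk 2: at line 8 remove [vil,hcvd,euwtb] add [xvun] -> 13 lines: dpwhe qgg oluz iqj hed bnzkb mdgtt qqm ncip xvun ufw jnam mixy
Hunk 3: at line 4 remove [hed,bnzkb,mdgtt] add [rxxqz,dhm,vxlum] -> 13 lines: dpwhe qgg oluz iqj rxxqz dhm vxlum qqm ncip xvun ufw jnam mixy
Hunk 4: at line 8 remove [xvun,ufw] add [vpeu,vurmg,ntbtb] -> 14 lines: dpwhe qgg oluz iqj rxxqz dhm vxlum qqm ncip vpeu vurmg ntbtb jnam mixy
Hunk 5: at line 4 remove [rxxqz,dhm,vxlum] add [kowrl,cezi] -> 13 lines: dpwhe qgg oluz iqj kowrl cezi qqm ncip vpeu vurmg ntbtb jnam mixy
Hunk 6: at line 6 remove [ncip,vpeu] add [ahmte,qea] -> 13 lines: dpwhe qgg oluz iqj kowrl cezi qqm ahmte qea vurmg ntbtb jnam mixy
Hunk 7: at line 9 remove [vurmg,ntbtb,jnam] add [lbn,ehz] -> 12 lines: dpwhe qgg oluz iqj kowrl cezi qqm ahmte qea lbn ehz mixy

Answer: dpwhe
qgg
oluz
iqj
kowrl
cezi
qqm
ahmte
qea
lbn
ehz
mixy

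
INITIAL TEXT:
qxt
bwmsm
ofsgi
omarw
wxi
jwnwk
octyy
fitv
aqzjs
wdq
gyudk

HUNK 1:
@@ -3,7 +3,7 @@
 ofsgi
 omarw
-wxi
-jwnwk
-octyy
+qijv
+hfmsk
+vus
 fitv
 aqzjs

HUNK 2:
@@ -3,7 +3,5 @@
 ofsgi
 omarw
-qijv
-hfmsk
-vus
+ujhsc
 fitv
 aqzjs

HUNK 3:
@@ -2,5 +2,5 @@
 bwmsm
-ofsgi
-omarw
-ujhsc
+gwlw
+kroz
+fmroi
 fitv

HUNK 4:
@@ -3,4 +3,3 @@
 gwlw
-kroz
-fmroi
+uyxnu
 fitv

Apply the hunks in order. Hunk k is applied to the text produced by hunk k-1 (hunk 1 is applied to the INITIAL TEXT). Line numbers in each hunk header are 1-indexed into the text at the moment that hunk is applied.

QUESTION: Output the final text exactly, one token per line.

Answer: qxt
bwmsm
gwlw
uyxnu
fitv
aqzjs
wdq
gyudk

Derivation:
Hunk 1: at line 3 remove [wxi,jwnwk,octyy] add [qijv,hfmsk,vus] -> 11 lines: qxt bwmsm ofsgi omarw qijv hfmsk vus fitv aqzjs wdq gyudk
Hunk 2: at line 3 remove [qijv,hfmsk,vus] add [ujhsc] -> 9 lines: qxt bwmsm ofsgi omarw ujhsc fitv aqzjs wdq gyudk
Hunk 3: at line 2 remove [ofsgi,omarw,ujhsc] add [gwlw,kroz,fmroi] -> 9 lines: qxt bwmsm gwlw kroz fmroi fitv aqzjs wdq gyudk
Hunk 4: at line 3 remove [kroz,fmroi] add [uyxnu] -> 8 lines: qxt bwmsm gwlw uyxnu fitv aqzjs wdq gyudk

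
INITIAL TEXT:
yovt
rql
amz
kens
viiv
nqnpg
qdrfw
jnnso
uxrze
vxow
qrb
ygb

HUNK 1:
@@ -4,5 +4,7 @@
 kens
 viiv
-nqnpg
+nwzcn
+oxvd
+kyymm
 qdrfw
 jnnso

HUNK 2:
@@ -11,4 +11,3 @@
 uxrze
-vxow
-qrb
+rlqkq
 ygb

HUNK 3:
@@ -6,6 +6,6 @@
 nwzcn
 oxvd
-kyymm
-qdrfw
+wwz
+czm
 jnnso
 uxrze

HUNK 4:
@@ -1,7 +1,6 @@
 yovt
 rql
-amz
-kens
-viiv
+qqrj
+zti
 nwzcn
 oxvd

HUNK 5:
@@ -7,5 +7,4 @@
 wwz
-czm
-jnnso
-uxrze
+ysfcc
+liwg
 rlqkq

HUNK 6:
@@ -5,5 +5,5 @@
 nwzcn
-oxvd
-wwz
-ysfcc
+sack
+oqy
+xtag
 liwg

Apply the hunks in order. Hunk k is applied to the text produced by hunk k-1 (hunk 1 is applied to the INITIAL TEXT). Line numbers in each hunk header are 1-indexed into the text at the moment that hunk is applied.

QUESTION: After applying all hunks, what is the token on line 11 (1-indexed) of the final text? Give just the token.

Answer: ygb

Derivation:
Hunk 1: at line 4 remove [nqnpg] add [nwzcn,oxvd,kyymm] -> 14 lines: yovt rql amz kens viiv nwzcn oxvd kyymm qdrfw jnnso uxrze vxow qrb ygb
Hunk 2: at line 11 remove [vxow,qrb] add [rlqkq] -> 13 lines: yovt rql amz kens viiv nwzcn oxvd kyymm qdrfw jnnso uxrze rlqkq ygb
Hunk 3: at line 6 remove [kyymm,qdrfw] add [wwz,czm] -> 13 lines: yovt rql amz kens viiv nwzcn oxvd wwz czm jnnso uxrze rlqkq ygb
Hunk 4: at line 1 remove [amz,kens,viiv] add [qqrj,zti] -> 12 lines: yovt rql qqrj zti nwzcn oxvd wwz czm jnnso uxrze rlqkq ygb
Hunk 5: at line 7 remove [czm,jnnso,uxrze] add [ysfcc,liwg] -> 11 lines: yovt rql qqrj zti nwzcn oxvd wwz ysfcc liwg rlqkq ygb
Hunk 6: at line 5 remove [oxvd,wwz,ysfcc] add [sack,oqy,xtag] -> 11 lines: yovt rql qqrj zti nwzcn sack oqy xtag liwg rlqkq ygb
Final line 11: ygb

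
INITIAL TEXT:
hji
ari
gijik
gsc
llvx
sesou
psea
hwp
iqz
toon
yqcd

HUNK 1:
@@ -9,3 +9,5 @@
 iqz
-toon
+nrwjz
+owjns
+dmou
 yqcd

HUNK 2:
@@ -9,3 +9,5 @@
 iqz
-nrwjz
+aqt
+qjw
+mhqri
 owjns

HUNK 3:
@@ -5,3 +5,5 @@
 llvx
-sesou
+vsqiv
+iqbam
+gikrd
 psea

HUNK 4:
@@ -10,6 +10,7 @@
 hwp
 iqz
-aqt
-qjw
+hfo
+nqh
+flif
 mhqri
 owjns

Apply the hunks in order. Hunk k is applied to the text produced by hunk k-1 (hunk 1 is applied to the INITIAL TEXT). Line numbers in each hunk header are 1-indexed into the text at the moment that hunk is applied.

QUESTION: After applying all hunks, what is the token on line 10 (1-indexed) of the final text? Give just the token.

Hunk 1: at line 9 remove [toon] add [nrwjz,owjns,dmou] -> 13 lines: hji ari gijik gsc llvx sesou psea hwp iqz nrwjz owjns dmou yqcd
Hunk 2: at line 9 remove [nrwjz] add [aqt,qjw,mhqri] -> 15 lines: hji ari gijik gsc llvx sesou psea hwp iqz aqt qjw mhqri owjns dmou yqcd
Hunk 3: at line 5 remove [sesou] add [vsqiv,iqbam,gikrd] -> 17 lines: hji ari gijik gsc llvx vsqiv iqbam gikrd psea hwp iqz aqt qjw mhqri owjns dmou yqcd
Hunk 4: at line 10 remove [aqt,qjw] add [hfo,nqh,flif] -> 18 lines: hji ari gijik gsc llvx vsqiv iqbam gikrd psea hwp iqz hfo nqh flif mhqri owjns dmou yqcd
Final line 10: hwp

Answer: hwp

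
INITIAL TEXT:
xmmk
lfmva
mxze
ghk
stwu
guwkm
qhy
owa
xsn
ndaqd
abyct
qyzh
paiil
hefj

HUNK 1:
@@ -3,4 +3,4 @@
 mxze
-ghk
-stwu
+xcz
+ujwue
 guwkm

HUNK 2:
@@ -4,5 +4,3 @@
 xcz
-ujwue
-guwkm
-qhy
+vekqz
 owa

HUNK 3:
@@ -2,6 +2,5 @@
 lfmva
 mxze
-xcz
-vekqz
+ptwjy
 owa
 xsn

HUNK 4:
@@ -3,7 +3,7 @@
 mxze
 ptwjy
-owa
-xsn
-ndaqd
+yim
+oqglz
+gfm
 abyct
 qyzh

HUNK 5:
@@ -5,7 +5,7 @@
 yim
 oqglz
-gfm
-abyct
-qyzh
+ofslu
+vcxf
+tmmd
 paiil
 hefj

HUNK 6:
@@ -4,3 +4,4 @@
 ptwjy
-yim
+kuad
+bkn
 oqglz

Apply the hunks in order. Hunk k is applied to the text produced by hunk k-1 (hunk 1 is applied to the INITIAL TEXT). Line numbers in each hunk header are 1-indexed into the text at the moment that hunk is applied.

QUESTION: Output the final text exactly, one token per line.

Answer: xmmk
lfmva
mxze
ptwjy
kuad
bkn
oqglz
ofslu
vcxf
tmmd
paiil
hefj

Derivation:
Hunk 1: at line 3 remove [ghk,stwu] add [xcz,ujwue] -> 14 lines: xmmk lfmva mxze xcz ujwue guwkm qhy owa xsn ndaqd abyct qyzh paiil hefj
Hunk 2: at line 4 remove [ujwue,guwkm,qhy] add [vekqz] -> 12 lines: xmmk lfmva mxze xcz vekqz owa xsn ndaqd abyct qyzh paiil hefj
Hunk 3: at line 2 remove [xcz,vekqz] add [ptwjy] -> 11 lines: xmmk lfmva mxze ptwjy owa xsn ndaqd abyct qyzh paiil hefj
Hunk 4: at line 3 remove [owa,xsn,ndaqd] add [yim,oqglz,gfm] -> 11 lines: xmmk lfmva mxze ptwjy yim oqglz gfm abyct qyzh paiil hefj
Hunk 5: at line 5 remove [gfm,abyct,qyzh] add [ofslu,vcxf,tmmd] -> 11 lines: xmmk lfmva mxze ptwjy yim oqglz ofslu vcxf tmmd paiil hefj
Hunk 6: at line 4 remove [yim] add [kuad,bkn] -> 12 lines: xmmk lfmva mxze ptwjy kuad bkn oqglz ofslu vcxf tmmd paiil hefj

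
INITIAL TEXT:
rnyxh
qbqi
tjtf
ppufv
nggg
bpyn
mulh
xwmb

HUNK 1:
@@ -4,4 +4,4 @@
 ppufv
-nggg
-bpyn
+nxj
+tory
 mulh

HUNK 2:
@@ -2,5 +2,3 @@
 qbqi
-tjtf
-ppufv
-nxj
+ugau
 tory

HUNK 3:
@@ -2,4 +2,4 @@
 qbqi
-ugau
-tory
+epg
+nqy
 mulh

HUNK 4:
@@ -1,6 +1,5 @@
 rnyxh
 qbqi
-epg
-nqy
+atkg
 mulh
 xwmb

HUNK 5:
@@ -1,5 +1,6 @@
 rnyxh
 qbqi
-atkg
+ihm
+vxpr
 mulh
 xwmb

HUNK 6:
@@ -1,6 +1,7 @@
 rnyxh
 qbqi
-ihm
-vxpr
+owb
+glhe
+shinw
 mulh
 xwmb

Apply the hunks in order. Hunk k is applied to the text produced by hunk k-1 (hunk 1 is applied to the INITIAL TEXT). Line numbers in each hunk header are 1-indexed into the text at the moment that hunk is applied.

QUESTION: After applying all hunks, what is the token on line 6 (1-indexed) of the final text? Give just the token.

Hunk 1: at line 4 remove [nggg,bpyn] add [nxj,tory] -> 8 lines: rnyxh qbqi tjtf ppufv nxj tory mulh xwmb
Hunk 2: at line 2 remove [tjtf,ppufv,nxj] add [ugau] -> 6 lines: rnyxh qbqi ugau tory mulh xwmb
Hunk 3: at line 2 remove [ugau,tory] add [epg,nqy] -> 6 lines: rnyxh qbqi epg nqy mulh xwmb
Hunk 4: at line 1 remove [epg,nqy] add [atkg] -> 5 lines: rnyxh qbqi atkg mulh xwmb
Hunk 5: at line 1 remove [atkg] add [ihm,vxpr] -> 6 lines: rnyxh qbqi ihm vxpr mulh xwmb
Hunk 6: at line 1 remove [ihm,vxpr] add [owb,glhe,shinw] -> 7 lines: rnyxh qbqi owb glhe shinw mulh xwmb
Final line 6: mulh

Answer: mulh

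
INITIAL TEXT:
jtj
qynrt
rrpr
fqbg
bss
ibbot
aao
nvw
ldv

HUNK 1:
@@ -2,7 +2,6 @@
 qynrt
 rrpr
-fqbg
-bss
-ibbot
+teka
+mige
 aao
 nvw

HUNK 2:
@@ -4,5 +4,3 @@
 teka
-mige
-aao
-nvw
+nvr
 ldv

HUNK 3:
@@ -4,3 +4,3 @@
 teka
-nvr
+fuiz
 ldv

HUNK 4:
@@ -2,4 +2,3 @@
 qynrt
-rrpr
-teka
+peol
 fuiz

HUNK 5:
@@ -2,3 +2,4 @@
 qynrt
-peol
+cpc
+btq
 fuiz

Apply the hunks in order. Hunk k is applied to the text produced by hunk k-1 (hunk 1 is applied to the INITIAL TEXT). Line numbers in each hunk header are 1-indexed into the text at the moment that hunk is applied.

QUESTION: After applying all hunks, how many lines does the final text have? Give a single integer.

Answer: 6

Derivation:
Hunk 1: at line 2 remove [fqbg,bss,ibbot] add [teka,mige] -> 8 lines: jtj qynrt rrpr teka mige aao nvw ldv
Hunk 2: at line 4 remove [mige,aao,nvw] add [nvr] -> 6 lines: jtj qynrt rrpr teka nvr ldv
Hunk 3: at line 4 remove [nvr] add [fuiz] -> 6 lines: jtj qynrt rrpr teka fuiz ldv
Hunk 4: at line 2 remove [rrpr,teka] add [peol] -> 5 lines: jtj qynrt peol fuiz ldv
Hunk 5: at line 2 remove [peol] add [cpc,btq] -> 6 lines: jtj qynrt cpc btq fuiz ldv
Final line count: 6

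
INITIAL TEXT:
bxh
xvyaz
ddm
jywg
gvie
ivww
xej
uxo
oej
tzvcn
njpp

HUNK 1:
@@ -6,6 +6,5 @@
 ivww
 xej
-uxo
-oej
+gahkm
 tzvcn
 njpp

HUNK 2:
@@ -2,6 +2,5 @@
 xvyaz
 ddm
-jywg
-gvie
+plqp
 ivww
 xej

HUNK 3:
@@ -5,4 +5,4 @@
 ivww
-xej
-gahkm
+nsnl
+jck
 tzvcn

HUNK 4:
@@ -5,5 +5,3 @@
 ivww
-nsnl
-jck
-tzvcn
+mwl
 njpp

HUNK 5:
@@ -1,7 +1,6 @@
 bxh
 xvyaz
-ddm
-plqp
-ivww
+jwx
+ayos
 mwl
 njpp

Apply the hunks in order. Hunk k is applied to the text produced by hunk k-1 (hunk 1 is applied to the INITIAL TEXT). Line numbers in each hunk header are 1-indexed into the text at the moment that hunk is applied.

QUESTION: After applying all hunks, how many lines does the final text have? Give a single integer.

Hunk 1: at line 6 remove [uxo,oej] add [gahkm] -> 10 lines: bxh xvyaz ddm jywg gvie ivww xej gahkm tzvcn njpp
Hunk 2: at line 2 remove [jywg,gvie] add [plqp] -> 9 lines: bxh xvyaz ddm plqp ivww xej gahkm tzvcn njpp
Hunk 3: at line 5 remove [xej,gahkm] add [nsnl,jck] -> 9 lines: bxh xvyaz ddm plqp ivww nsnl jck tzvcn njpp
Hunk 4: at line 5 remove [nsnl,jck,tzvcn] add [mwl] -> 7 lines: bxh xvyaz ddm plqp ivww mwl njpp
Hunk 5: at line 1 remove [ddm,plqp,ivww] add [jwx,ayos] -> 6 lines: bxh xvyaz jwx ayos mwl njpp
Final line count: 6

Answer: 6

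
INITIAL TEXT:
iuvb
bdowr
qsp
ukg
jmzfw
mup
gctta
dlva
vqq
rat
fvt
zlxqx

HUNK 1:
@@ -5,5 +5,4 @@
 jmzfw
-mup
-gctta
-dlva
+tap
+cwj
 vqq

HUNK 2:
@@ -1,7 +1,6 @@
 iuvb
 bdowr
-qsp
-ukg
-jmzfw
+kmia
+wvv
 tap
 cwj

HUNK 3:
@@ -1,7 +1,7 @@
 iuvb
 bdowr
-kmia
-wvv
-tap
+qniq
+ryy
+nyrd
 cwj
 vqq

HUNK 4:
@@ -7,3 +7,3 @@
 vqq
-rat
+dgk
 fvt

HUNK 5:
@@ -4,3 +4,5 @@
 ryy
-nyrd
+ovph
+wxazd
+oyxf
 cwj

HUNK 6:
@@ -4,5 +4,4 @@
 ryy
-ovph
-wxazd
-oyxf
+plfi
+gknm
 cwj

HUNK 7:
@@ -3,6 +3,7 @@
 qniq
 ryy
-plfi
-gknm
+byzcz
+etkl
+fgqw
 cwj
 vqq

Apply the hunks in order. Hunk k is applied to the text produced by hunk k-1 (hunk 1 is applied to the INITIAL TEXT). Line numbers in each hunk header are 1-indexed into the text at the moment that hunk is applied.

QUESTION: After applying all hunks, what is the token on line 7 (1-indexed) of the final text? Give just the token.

Answer: fgqw

Derivation:
Hunk 1: at line 5 remove [mup,gctta,dlva] add [tap,cwj] -> 11 lines: iuvb bdowr qsp ukg jmzfw tap cwj vqq rat fvt zlxqx
Hunk 2: at line 1 remove [qsp,ukg,jmzfw] add [kmia,wvv] -> 10 lines: iuvb bdowr kmia wvv tap cwj vqq rat fvt zlxqx
Hunk 3: at line 1 remove [kmia,wvv,tap] add [qniq,ryy,nyrd] -> 10 lines: iuvb bdowr qniq ryy nyrd cwj vqq rat fvt zlxqx
Hunk 4: at line 7 remove [rat] add [dgk] -> 10 lines: iuvb bdowr qniq ryy nyrd cwj vqq dgk fvt zlxqx
Hunk 5: at line 4 remove [nyrd] add [ovph,wxazd,oyxf] -> 12 lines: iuvb bdowr qniq ryy ovph wxazd oyxf cwj vqq dgk fvt zlxqx
Hunk 6: at line 4 remove [ovph,wxazd,oyxf] add [plfi,gknm] -> 11 lines: iuvb bdowr qniq ryy plfi gknm cwj vqq dgk fvt zlxqx
Hunk 7: at line 3 remove [plfi,gknm] add [byzcz,etkl,fgqw] -> 12 lines: iuvb bdowr qniq ryy byzcz etkl fgqw cwj vqq dgk fvt zlxqx
Final line 7: fgqw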